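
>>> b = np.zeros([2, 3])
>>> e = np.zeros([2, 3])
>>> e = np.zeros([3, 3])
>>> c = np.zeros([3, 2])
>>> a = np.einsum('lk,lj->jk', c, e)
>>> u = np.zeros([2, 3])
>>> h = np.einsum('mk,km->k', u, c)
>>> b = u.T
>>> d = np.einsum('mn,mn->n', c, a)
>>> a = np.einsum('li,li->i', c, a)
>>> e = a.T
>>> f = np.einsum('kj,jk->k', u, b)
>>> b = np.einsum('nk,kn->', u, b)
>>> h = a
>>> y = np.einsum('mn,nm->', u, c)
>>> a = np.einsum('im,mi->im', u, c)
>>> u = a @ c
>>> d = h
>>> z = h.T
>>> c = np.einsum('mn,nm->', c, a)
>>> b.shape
()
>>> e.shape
(2,)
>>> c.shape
()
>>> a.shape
(2, 3)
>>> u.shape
(2, 2)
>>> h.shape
(2,)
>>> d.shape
(2,)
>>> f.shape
(2,)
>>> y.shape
()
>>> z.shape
(2,)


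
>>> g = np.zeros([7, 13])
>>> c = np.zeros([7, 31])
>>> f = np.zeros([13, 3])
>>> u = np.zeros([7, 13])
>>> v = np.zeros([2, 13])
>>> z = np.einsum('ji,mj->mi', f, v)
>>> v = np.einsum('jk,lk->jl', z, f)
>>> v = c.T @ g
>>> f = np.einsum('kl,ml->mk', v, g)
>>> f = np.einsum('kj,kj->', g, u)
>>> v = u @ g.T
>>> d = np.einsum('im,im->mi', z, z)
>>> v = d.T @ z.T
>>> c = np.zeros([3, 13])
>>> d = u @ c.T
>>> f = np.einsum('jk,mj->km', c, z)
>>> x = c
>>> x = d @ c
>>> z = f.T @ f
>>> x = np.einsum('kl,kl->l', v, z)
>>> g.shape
(7, 13)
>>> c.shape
(3, 13)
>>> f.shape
(13, 2)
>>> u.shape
(7, 13)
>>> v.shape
(2, 2)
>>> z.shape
(2, 2)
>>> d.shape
(7, 3)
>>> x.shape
(2,)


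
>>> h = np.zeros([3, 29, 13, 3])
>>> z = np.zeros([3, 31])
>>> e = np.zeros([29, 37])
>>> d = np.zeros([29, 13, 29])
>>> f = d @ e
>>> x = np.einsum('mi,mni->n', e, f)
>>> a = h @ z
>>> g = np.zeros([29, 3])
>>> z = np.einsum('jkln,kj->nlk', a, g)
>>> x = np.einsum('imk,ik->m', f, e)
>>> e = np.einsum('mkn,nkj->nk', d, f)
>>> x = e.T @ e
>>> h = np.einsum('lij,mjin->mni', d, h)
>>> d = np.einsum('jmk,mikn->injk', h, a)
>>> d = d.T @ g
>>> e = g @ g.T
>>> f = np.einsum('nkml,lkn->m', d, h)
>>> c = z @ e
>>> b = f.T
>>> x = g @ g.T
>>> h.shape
(3, 3, 13)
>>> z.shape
(31, 13, 29)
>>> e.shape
(29, 29)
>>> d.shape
(13, 3, 31, 3)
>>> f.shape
(31,)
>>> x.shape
(29, 29)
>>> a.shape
(3, 29, 13, 31)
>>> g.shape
(29, 3)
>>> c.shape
(31, 13, 29)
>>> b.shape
(31,)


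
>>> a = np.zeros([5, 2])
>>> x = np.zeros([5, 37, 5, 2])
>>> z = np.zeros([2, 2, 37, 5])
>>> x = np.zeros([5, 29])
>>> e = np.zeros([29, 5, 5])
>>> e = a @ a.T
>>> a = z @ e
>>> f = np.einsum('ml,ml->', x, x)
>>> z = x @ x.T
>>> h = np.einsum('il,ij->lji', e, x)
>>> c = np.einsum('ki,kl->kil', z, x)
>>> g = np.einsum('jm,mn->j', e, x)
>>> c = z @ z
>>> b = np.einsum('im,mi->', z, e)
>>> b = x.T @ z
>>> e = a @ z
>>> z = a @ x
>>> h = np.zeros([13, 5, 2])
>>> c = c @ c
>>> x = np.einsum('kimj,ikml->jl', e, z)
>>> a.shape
(2, 2, 37, 5)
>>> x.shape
(5, 29)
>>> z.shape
(2, 2, 37, 29)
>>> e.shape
(2, 2, 37, 5)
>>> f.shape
()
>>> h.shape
(13, 5, 2)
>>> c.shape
(5, 5)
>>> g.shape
(5,)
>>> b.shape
(29, 5)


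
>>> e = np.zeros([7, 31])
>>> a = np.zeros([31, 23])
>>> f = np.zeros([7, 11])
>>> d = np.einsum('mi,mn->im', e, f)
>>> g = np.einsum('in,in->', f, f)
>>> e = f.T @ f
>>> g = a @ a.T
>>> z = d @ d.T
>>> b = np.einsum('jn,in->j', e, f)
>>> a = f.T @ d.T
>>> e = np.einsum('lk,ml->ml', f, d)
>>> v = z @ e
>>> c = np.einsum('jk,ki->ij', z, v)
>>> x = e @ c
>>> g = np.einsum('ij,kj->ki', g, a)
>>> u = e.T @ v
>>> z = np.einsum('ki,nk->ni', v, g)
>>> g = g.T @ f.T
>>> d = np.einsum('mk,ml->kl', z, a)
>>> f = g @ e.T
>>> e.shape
(31, 7)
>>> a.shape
(11, 31)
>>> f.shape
(31, 31)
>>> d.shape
(7, 31)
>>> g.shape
(31, 7)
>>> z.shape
(11, 7)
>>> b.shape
(11,)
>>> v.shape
(31, 7)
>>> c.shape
(7, 31)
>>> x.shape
(31, 31)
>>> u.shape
(7, 7)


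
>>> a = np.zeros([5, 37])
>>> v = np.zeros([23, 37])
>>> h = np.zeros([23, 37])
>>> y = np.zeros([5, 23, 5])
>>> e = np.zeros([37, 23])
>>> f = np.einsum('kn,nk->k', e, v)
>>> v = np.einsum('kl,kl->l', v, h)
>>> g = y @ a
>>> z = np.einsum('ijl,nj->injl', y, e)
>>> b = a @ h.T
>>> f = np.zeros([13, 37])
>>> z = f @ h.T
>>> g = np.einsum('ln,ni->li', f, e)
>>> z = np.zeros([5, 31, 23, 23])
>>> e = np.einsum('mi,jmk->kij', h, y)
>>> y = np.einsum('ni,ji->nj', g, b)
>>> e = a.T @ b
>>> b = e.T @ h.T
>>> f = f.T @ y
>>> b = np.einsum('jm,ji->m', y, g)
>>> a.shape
(5, 37)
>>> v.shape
(37,)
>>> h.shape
(23, 37)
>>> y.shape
(13, 5)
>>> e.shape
(37, 23)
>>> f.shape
(37, 5)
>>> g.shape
(13, 23)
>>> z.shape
(5, 31, 23, 23)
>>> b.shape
(5,)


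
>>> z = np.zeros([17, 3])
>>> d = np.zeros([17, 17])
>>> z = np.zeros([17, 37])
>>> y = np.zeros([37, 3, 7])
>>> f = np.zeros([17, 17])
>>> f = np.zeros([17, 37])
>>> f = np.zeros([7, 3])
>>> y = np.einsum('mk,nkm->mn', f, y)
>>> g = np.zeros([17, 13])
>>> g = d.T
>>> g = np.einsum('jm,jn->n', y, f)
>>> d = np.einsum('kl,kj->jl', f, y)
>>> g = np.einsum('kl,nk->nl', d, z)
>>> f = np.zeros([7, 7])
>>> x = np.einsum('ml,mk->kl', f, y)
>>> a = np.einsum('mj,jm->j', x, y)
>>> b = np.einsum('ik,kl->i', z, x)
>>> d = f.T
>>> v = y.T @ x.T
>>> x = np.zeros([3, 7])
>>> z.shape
(17, 37)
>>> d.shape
(7, 7)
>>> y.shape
(7, 37)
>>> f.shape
(7, 7)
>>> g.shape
(17, 3)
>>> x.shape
(3, 7)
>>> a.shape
(7,)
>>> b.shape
(17,)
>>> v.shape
(37, 37)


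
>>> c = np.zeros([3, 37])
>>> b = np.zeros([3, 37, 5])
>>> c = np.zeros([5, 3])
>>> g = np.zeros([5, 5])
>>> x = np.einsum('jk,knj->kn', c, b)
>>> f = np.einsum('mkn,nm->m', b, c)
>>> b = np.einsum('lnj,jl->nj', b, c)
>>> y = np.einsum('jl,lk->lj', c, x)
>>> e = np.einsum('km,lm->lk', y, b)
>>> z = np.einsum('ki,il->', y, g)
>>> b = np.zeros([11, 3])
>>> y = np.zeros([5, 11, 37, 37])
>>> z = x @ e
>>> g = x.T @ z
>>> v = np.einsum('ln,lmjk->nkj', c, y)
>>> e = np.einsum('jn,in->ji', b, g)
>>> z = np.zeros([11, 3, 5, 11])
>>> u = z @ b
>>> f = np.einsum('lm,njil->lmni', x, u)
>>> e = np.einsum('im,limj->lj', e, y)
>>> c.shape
(5, 3)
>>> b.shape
(11, 3)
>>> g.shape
(37, 3)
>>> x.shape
(3, 37)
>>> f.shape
(3, 37, 11, 5)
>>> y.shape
(5, 11, 37, 37)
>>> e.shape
(5, 37)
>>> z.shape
(11, 3, 5, 11)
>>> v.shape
(3, 37, 37)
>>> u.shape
(11, 3, 5, 3)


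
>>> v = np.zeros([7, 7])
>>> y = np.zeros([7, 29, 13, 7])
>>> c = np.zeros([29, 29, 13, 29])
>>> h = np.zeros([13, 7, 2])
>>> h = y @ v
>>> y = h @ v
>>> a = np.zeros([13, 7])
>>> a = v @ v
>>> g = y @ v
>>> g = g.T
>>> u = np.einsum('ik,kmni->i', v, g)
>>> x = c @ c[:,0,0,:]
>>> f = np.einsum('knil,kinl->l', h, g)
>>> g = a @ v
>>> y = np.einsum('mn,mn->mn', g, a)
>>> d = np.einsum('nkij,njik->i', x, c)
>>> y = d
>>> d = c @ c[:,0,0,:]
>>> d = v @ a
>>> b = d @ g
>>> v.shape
(7, 7)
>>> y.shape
(13,)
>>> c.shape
(29, 29, 13, 29)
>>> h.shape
(7, 29, 13, 7)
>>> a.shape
(7, 7)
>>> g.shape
(7, 7)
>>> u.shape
(7,)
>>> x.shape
(29, 29, 13, 29)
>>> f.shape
(7,)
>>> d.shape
(7, 7)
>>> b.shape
(7, 7)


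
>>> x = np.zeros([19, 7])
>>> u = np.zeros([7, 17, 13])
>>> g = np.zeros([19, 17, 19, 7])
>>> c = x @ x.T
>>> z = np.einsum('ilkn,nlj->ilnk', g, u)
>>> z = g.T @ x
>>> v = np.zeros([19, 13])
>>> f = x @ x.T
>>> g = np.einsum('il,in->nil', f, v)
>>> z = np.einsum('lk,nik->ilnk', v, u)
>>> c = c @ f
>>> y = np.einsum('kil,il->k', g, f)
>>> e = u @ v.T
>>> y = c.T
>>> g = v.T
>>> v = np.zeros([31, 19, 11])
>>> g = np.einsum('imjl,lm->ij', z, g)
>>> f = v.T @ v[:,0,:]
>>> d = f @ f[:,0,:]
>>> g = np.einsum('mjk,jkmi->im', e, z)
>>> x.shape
(19, 7)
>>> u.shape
(7, 17, 13)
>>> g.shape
(13, 7)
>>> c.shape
(19, 19)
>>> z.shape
(17, 19, 7, 13)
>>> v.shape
(31, 19, 11)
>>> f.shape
(11, 19, 11)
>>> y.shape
(19, 19)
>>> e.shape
(7, 17, 19)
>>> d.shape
(11, 19, 11)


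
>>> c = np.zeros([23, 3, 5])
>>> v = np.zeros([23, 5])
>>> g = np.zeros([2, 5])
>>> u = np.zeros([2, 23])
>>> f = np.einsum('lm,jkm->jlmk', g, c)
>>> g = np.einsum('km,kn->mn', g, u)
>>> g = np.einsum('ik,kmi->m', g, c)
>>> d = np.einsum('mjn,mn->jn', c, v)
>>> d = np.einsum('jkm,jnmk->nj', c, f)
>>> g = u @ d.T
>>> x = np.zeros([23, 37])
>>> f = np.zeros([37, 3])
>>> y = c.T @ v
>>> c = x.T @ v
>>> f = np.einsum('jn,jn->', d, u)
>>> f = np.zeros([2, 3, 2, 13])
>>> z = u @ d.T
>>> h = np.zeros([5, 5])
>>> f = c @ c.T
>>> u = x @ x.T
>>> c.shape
(37, 5)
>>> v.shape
(23, 5)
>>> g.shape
(2, 2)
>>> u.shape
(23, 23)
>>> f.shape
(37, 37)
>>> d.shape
(2, 23)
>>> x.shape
(23, 37)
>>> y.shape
(5, 3, 5)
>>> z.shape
(2, 2)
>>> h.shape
(5, 5)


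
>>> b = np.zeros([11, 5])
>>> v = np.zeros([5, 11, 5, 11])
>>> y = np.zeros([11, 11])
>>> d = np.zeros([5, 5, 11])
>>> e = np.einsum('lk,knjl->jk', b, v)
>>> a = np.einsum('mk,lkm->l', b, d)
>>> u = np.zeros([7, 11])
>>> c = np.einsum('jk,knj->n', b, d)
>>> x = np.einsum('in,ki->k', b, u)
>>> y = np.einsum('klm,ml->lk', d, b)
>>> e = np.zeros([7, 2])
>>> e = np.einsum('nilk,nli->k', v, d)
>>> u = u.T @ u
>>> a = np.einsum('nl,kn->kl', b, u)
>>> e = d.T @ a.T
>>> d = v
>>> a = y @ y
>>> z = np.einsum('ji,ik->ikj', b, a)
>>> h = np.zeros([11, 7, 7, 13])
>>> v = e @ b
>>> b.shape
(11, 5)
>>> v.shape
(11, 5, 5)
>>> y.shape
(5, 5)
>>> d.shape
(5, 11, 5, 11)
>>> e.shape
(11, 5, 11)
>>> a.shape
(5, 5)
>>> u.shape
(11, 11)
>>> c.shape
(5,)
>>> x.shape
(7,)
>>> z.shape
(5, 5, 11)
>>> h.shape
(11, 7, 7, 13)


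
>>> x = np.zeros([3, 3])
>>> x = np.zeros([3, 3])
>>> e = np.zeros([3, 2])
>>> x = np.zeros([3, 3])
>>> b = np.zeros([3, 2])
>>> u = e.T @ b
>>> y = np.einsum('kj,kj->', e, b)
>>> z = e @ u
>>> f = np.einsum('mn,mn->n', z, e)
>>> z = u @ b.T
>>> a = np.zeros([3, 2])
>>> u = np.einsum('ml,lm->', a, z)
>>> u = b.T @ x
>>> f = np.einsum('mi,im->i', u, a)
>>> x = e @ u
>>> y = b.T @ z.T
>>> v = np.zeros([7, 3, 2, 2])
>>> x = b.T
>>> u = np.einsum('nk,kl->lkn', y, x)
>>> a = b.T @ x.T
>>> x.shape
(2, 3)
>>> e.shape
(3, 2)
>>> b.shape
(3, 2)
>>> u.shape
(3, 2, 2)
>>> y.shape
(2, 2)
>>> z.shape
(2, 3)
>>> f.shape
(3,)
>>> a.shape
(2, 2)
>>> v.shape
(7, 3, 2, 2)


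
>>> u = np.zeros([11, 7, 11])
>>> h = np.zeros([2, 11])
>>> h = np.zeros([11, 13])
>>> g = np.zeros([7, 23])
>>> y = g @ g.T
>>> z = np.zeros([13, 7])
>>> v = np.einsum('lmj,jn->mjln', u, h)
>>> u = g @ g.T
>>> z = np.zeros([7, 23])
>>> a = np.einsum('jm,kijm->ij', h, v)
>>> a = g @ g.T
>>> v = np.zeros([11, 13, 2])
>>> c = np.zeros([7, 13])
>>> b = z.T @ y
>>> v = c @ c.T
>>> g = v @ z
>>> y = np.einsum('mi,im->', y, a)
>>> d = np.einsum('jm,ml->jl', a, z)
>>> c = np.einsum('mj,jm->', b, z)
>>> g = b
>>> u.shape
(7, 7)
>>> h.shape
(11, 13)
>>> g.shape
(23, 7)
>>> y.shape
()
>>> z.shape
(7, 23)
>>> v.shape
(7, 7)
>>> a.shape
(7, 7)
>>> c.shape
()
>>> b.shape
(23, 7)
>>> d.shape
(7, 23)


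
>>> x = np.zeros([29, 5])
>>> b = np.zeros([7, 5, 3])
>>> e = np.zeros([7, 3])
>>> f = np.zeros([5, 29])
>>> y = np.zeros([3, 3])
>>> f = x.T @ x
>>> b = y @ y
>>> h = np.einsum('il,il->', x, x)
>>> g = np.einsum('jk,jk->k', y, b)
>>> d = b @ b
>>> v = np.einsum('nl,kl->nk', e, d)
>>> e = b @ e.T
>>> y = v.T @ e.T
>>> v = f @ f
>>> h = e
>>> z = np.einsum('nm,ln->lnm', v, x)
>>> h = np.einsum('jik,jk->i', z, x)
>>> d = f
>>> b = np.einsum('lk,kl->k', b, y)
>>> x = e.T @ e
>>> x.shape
(7, 7)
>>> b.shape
(3,)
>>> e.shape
(3, 7)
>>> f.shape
(5, 5)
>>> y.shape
(3, 3)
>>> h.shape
(5,)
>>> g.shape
(3,)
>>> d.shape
(5, 5)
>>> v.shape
(5, 5)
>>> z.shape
(29, 5, 5)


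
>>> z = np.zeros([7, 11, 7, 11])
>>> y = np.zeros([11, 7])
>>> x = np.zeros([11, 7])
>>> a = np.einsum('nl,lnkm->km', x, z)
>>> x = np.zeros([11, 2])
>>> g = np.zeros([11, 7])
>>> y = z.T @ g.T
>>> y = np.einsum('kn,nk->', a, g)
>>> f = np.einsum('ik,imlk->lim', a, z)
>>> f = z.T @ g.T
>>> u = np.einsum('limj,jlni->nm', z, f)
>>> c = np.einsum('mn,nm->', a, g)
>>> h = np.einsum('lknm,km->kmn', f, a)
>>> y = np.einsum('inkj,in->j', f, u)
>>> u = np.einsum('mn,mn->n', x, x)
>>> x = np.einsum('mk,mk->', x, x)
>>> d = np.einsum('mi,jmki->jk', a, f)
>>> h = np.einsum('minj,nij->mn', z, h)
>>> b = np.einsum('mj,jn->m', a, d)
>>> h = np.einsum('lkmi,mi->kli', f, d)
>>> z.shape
(7, 11, 7, 11)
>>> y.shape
(11,)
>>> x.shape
()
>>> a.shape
(7, 11)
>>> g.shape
(11, 7)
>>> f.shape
(11, 7, 11, 11)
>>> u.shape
(2,)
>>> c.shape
()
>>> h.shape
(7, 11, 11)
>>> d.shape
(11, 11)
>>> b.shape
(7,)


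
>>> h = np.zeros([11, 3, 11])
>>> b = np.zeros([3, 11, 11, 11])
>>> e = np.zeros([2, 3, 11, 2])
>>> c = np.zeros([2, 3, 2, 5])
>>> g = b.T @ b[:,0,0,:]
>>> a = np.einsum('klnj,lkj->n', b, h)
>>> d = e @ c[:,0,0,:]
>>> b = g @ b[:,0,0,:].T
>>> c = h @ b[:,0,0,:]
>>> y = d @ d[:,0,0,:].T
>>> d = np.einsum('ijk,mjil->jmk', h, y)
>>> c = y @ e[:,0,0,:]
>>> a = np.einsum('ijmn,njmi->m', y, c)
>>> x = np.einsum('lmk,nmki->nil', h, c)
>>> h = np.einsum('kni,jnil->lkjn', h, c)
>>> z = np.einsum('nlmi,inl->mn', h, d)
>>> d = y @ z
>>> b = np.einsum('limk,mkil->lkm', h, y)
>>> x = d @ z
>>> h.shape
(2, 11, 2, 3)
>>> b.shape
(2, 3, 2)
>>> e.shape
(2, 3, 11, 2)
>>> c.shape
(2, 3, 11, 2)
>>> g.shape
(11, 11, 11, 11)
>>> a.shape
(11,)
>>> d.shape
(2, 3, 11, 2)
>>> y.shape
(2, 3, 11, 2)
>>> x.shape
(2, 3, 11, 2)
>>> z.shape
(2, 2)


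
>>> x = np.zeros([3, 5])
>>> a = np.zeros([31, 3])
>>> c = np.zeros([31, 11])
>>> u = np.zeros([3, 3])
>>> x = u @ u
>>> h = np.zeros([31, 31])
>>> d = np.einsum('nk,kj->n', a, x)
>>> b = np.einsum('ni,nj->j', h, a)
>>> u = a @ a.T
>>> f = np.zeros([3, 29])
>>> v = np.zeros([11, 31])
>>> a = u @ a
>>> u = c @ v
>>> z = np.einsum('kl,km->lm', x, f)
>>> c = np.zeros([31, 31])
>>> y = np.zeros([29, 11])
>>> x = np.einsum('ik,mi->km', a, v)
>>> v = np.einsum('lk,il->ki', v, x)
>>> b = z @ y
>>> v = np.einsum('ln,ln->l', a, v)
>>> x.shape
(3, 11)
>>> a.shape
(31, 3)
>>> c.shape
(31, 31)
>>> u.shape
(31, 31)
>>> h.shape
(31, 31)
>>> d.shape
(31,)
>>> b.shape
(3, 11)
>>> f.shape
(3, 29)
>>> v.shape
(31,)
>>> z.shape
(3, 29)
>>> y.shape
(29, 11)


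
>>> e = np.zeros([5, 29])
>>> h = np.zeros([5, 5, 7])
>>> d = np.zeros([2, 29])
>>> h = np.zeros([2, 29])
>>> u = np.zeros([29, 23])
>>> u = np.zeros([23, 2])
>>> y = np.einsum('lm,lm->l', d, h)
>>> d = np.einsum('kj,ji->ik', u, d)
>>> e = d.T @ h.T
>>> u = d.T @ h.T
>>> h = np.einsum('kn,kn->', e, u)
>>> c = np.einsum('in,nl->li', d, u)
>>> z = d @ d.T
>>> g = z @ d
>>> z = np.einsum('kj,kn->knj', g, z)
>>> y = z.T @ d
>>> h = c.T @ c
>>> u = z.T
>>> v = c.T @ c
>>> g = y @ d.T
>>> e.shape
(23, 2)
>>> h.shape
(29, 29)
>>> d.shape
(29, 23)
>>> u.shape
(23, 29, 29)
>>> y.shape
(23, 29, 23)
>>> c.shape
(2, 29)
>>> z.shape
(29, 29, 23)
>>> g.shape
(23, 29, 29)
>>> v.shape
(29, 29)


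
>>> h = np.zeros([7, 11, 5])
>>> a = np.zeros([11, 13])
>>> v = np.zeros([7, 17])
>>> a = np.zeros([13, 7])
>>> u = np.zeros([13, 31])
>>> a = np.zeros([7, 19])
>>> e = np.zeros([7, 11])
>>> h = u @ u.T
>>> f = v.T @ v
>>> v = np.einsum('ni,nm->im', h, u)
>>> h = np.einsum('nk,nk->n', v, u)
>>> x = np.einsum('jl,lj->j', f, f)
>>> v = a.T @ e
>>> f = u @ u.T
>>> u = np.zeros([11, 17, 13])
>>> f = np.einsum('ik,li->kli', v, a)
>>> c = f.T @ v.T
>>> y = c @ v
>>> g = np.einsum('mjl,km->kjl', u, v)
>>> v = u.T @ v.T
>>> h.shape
(13,)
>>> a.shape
(7, 19)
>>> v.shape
(13, 17, 19)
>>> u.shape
(11, 17, 13)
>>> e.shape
(7, 11)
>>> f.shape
(11, 7, 19)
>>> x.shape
(17,)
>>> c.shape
(19, 7, 19)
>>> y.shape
(19, 7, 11)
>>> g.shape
(19, 17, 13)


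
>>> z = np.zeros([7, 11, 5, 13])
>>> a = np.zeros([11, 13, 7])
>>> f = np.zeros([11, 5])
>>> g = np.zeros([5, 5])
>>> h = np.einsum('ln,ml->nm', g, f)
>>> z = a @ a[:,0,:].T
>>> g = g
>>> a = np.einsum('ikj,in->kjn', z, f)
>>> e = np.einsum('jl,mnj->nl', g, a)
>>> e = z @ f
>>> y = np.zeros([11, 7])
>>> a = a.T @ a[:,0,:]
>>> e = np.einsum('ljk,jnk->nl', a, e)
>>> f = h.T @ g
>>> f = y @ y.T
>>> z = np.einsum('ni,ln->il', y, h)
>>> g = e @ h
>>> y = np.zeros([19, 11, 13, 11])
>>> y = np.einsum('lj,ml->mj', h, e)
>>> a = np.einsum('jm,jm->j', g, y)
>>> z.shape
(7, 5)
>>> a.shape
(13,)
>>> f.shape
(11, 11)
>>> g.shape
(13, 11)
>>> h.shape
(5, 11)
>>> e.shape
(13, 5)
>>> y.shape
(13, 11)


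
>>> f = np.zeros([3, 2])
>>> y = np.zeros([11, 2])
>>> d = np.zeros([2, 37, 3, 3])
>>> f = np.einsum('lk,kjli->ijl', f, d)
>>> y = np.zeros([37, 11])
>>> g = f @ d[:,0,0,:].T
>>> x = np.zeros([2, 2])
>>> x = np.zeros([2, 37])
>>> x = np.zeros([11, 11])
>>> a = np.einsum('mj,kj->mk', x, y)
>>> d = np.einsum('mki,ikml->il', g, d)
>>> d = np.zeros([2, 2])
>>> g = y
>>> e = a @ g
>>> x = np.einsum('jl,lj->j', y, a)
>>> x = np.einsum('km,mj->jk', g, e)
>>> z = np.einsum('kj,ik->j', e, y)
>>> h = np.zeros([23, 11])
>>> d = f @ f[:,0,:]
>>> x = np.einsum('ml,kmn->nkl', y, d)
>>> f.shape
(3, 37, 3)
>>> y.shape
(37, 11)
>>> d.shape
(3, 37, 3)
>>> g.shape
(37, 11)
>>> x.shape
(3, 3, 11)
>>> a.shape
(11, 37)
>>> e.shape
(11, 11)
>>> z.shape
(11,)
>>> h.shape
(23, 11)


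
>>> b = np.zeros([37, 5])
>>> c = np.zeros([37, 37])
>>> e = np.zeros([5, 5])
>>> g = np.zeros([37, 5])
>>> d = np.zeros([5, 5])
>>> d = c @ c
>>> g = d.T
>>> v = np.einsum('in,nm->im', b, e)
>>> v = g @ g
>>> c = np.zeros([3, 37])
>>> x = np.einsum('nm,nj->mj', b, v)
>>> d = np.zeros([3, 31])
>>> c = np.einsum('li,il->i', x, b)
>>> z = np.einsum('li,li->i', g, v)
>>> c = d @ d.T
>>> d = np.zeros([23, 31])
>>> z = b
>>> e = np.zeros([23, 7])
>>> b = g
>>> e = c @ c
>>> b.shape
(37, 37)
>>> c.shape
(3, 3)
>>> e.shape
(3, 3)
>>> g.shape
(37, 37)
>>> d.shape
(23, 31)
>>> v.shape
(37, 37)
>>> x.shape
(5, 37)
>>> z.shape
(37, 5)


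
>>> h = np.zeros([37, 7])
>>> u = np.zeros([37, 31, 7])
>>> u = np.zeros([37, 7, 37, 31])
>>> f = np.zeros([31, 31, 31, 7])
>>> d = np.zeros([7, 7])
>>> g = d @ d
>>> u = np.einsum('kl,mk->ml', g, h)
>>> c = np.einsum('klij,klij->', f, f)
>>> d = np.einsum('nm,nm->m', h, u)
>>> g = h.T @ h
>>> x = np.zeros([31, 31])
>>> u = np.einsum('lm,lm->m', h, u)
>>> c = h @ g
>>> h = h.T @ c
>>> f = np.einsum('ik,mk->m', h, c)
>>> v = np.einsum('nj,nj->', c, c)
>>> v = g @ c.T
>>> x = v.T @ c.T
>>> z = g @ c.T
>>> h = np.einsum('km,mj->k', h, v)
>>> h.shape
(7,)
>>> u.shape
(7,)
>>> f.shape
(37,)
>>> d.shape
(7,)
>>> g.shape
(7, 7)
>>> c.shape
(37, 7)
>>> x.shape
(37, 37)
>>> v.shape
(7, 37)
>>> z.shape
(7, 37)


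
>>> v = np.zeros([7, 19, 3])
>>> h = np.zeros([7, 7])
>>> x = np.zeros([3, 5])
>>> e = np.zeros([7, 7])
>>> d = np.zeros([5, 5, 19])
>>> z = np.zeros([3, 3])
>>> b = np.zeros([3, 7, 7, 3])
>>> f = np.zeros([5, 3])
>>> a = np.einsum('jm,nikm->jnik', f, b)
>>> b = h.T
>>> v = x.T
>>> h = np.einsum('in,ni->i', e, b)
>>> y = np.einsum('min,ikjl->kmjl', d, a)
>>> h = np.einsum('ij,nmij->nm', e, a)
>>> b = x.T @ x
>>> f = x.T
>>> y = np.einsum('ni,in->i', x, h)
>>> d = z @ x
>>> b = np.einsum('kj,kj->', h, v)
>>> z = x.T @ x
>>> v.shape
(5, 3)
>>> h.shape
(5, 3)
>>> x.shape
(3, 5)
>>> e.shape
(7, 7)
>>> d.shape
(3, 5)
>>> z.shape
(5, 5)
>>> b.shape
()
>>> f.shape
(5, 3)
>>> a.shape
(5, 3, 7, 7)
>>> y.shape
(5,)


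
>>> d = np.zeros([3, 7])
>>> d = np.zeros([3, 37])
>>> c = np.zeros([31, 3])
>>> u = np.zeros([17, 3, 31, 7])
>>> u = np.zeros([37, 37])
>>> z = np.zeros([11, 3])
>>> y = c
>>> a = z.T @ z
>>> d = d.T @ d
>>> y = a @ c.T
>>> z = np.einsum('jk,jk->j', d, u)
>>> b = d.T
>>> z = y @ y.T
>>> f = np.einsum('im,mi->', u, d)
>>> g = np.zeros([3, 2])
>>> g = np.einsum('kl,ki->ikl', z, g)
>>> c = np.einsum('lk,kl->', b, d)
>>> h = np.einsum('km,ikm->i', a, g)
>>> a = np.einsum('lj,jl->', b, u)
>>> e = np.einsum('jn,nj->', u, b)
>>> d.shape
(37, 37)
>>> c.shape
()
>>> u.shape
(37, 37)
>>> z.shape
(3, 3)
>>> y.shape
(3, 31)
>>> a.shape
()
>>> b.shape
(37, 37)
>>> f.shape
()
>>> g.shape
(2, 3, 3)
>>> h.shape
(2,)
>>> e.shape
()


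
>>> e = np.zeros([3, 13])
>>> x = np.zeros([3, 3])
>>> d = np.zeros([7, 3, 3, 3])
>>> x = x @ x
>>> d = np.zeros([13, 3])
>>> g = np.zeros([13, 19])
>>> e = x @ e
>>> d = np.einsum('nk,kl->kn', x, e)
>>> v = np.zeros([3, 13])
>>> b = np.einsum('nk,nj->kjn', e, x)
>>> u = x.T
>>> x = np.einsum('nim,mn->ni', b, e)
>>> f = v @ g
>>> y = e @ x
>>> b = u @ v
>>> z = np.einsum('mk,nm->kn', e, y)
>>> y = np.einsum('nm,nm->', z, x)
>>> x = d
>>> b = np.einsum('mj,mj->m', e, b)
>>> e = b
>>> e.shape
(3,)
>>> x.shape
(3, 3)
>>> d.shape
(3, 3)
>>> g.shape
(13, 19)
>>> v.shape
(3, 13)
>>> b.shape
(3,)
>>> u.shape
(3, 3)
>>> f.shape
(3, 19)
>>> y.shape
()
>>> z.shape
(13, 3)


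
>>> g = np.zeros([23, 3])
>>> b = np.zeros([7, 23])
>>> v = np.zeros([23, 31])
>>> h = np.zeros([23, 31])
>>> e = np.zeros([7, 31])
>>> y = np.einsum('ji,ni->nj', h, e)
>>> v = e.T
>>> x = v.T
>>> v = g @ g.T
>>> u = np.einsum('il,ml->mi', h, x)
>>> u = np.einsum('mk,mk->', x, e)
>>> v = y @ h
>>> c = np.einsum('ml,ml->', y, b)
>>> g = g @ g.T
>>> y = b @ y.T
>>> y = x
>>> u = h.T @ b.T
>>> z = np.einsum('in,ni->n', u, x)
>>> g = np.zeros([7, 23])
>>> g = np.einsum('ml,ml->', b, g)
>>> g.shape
()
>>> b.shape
(7, 23)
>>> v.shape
(7, 31)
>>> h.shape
(23, 31)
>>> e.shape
(7, 31)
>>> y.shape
(7, 31)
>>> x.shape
(7, 31)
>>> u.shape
(31, 7)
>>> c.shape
()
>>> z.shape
(7,)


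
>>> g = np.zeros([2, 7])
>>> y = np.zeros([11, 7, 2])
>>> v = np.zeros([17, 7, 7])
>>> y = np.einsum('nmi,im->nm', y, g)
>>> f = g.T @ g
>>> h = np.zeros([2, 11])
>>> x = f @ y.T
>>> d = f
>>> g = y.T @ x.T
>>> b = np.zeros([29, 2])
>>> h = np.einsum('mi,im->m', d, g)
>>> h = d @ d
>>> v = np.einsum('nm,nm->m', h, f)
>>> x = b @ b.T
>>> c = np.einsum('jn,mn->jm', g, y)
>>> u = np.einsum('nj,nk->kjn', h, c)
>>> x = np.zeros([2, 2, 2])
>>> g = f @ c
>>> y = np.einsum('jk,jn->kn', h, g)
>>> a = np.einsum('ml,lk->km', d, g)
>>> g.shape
(7, 11)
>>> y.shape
(7, 11)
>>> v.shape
(7,)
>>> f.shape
(7, 7)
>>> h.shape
(7, 7)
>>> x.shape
(2, 2, 2)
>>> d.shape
(7, 7)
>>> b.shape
(29, 2)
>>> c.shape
(7, 11)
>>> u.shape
(11, 7, 7)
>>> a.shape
(11, 7)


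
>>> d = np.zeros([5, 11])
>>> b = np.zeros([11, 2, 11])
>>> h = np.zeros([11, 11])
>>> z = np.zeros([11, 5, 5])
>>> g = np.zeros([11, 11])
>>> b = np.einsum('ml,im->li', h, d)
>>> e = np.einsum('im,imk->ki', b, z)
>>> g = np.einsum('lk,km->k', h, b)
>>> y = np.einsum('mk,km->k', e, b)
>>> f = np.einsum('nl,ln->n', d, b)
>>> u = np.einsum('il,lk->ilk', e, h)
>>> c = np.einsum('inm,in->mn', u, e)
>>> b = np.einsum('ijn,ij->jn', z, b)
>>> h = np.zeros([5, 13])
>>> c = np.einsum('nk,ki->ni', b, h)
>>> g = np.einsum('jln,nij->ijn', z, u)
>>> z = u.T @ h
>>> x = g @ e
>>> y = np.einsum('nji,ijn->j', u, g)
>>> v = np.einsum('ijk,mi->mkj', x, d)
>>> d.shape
(5, 11)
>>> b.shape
(5, 5)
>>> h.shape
(5, 13)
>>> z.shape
(11, 11, 13)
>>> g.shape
(11, 11, 5)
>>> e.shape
(5, 11)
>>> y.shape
(11,)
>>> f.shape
(5,)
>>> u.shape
(5, 11, 11)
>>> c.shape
(5, 13)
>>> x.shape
(11, 11, 11)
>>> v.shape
(5, 11, 11)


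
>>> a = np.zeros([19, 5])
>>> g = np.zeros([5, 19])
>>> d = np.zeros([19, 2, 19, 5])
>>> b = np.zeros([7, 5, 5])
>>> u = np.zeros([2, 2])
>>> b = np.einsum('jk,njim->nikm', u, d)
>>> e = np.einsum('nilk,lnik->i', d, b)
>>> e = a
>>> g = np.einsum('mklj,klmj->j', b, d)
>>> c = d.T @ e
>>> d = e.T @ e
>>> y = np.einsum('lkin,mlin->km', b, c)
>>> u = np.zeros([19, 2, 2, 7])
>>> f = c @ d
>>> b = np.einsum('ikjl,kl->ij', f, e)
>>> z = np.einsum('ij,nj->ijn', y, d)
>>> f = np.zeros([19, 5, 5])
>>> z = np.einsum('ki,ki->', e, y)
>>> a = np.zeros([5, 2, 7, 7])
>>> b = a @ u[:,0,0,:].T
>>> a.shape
(5, 2, 7, 7)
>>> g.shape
(5,)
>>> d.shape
(5, 5)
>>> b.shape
(5, 2, 7, 19)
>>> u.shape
(19, 2, 2, 7)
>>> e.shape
(19, 5)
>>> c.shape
(5, 19, 2, 5)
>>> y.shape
(19, 5)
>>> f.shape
(19, 5, 5)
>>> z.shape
()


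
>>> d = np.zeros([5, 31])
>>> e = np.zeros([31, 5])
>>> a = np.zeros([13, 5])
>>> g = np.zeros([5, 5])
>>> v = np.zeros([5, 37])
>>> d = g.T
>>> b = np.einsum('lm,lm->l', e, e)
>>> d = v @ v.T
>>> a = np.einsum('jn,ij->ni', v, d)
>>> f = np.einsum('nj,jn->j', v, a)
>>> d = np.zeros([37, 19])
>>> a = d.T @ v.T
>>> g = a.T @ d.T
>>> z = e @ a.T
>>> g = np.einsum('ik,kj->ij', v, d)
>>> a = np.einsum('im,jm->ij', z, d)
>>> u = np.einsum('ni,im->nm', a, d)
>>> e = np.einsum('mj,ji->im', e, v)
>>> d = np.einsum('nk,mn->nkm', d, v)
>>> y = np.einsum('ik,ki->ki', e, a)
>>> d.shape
(37, 19, 5)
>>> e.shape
(37, 31)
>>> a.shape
(31, 37)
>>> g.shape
(5, 19)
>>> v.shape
(5, 37)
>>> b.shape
(31,)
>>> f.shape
(37,)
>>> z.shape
(31, 19)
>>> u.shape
(31, 19)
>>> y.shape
(31, 37)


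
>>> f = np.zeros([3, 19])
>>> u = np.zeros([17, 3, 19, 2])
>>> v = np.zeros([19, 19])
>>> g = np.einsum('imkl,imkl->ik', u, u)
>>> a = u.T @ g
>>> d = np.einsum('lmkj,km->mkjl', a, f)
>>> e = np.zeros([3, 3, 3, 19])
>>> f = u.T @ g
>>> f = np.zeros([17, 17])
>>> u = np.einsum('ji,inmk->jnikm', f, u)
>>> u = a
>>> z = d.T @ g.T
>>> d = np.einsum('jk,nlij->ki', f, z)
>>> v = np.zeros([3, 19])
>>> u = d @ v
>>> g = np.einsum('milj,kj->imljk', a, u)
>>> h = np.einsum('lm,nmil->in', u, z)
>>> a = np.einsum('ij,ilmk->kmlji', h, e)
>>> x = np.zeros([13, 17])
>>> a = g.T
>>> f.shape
(17, 17)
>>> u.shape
(17, 19)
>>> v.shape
(3, 19)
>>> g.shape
(19, 2, 3, 19, 17)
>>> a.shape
(17, 19, 3, 2, 19)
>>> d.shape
(17, 3)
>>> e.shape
(3, 3, 3, 19)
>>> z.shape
(2, 19, 3, 17)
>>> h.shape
(3, 2)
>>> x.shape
(13, 17)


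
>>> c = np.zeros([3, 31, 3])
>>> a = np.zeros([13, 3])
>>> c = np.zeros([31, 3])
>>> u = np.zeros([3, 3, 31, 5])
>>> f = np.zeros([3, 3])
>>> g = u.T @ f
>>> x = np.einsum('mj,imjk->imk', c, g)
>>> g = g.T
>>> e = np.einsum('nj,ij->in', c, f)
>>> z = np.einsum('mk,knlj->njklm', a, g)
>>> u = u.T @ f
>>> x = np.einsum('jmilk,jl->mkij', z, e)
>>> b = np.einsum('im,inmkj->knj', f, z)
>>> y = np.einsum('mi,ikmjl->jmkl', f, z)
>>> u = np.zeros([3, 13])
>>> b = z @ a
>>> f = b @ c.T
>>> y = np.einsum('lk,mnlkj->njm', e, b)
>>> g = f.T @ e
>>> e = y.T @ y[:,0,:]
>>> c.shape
(31, 3)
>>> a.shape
(13, 3)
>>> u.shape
(3, 13)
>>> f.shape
(3, 5, 3, 31, 31)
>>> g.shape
(31, 31, 3, 5, 31)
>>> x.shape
(5, 13, 3, 3)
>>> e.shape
(3, 3, 3)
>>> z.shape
(3, 5, 3, 31, 13)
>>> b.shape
(3, 5, 3, 31, 3)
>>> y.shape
(5, 3, 3)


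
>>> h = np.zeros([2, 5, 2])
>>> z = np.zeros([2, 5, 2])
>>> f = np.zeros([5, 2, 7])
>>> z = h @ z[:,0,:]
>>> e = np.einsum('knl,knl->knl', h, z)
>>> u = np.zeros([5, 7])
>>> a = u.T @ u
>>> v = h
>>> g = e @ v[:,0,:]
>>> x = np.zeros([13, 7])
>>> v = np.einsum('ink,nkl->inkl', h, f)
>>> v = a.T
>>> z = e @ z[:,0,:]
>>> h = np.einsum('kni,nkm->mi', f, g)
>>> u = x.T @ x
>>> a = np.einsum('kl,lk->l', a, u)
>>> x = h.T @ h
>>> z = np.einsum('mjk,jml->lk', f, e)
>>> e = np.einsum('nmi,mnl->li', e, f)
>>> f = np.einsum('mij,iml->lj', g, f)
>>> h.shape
(2, 7)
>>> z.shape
(2, 7)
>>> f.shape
(7, 2)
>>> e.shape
(7, 2)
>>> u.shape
(7, 7)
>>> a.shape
(7,)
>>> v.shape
(7, 7)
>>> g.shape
(2, 5, 2)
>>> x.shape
(7, 7)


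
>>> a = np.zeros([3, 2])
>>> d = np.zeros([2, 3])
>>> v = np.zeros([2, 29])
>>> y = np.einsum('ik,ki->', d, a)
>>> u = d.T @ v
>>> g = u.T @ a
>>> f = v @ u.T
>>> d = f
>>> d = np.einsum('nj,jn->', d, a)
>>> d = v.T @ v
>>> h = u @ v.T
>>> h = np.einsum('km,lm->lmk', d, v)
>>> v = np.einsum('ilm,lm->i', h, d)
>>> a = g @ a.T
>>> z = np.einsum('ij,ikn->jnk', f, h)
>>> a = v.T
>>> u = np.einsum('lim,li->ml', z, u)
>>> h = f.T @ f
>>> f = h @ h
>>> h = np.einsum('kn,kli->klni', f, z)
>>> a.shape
(2,)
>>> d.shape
(29, 29)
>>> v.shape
(2,)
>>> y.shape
()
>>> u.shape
(29, 3)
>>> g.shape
(29, 2)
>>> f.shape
(3, 3)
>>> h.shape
(3, 29, 3, 29)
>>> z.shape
(3, 29, 29)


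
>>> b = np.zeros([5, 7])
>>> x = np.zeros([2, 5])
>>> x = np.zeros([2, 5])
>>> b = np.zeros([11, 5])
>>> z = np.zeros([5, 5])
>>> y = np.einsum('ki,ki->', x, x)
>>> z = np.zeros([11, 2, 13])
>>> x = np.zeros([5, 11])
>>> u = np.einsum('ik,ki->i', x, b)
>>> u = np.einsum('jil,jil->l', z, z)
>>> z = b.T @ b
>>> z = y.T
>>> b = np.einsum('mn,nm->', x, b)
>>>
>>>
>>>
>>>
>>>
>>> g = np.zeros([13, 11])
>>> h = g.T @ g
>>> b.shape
()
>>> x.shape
(5, 11)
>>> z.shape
()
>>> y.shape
()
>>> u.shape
(13,)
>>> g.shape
(13, 11)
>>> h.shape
(11, 11)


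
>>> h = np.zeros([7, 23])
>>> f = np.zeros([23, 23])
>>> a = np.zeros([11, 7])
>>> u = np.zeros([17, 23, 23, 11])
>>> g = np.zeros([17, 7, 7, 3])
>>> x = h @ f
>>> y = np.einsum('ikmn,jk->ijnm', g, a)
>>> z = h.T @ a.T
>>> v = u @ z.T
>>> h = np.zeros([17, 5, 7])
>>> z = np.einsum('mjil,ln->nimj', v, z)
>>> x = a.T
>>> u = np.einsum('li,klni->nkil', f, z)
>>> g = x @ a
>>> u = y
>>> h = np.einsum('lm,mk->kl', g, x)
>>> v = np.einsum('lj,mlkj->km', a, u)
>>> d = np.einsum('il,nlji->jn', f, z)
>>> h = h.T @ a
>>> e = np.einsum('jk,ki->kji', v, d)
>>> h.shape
(7, 7)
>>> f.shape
(23, 23)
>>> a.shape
(11, 7)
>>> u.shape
(17, 11, 3, 7)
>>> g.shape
(7, 7)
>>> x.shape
(7, 11)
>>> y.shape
(17, 11, 3, 7)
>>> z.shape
(11, 23, 17, 23)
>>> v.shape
(3, 17)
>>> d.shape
(17, 11)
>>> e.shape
(17, 3, 11)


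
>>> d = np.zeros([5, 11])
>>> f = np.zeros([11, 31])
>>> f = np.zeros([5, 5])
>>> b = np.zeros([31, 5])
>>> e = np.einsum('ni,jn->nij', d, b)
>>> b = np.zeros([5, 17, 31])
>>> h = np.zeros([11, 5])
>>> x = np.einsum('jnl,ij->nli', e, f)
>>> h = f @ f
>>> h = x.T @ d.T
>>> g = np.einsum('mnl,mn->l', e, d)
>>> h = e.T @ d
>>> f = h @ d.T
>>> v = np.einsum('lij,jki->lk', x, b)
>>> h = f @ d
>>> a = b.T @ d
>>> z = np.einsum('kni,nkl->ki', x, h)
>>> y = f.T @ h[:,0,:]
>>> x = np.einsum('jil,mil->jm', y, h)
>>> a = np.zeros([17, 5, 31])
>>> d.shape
(5, 11)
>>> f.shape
(31, 11, 5)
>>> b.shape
(5, 17, 31)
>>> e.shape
(5, 11, 31)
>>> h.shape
(31, 11, 11)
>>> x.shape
(5, 31)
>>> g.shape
(31,)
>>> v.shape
(11, 17)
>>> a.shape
(17, 5, 31)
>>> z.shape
(11, 5)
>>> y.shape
(5, 11, 11)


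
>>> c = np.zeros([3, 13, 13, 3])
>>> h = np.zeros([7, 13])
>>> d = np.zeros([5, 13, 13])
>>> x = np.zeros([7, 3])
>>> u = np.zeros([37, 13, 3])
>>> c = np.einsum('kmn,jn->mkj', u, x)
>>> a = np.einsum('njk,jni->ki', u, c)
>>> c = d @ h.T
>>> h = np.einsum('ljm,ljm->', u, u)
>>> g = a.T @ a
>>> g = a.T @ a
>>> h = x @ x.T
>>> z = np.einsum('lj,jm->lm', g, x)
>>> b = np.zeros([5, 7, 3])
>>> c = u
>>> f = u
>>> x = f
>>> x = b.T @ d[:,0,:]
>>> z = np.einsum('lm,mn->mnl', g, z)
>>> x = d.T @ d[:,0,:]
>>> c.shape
(37, 13, 3)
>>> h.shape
(7, 7)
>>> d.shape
(5, 13, 13)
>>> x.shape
(13, 13, 13)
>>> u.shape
(37, 13, 3)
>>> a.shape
(3, 7)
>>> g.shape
(7, 7)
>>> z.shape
(7, 3, 7)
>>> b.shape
(5, 7, 3)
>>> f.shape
(37, 13, 3)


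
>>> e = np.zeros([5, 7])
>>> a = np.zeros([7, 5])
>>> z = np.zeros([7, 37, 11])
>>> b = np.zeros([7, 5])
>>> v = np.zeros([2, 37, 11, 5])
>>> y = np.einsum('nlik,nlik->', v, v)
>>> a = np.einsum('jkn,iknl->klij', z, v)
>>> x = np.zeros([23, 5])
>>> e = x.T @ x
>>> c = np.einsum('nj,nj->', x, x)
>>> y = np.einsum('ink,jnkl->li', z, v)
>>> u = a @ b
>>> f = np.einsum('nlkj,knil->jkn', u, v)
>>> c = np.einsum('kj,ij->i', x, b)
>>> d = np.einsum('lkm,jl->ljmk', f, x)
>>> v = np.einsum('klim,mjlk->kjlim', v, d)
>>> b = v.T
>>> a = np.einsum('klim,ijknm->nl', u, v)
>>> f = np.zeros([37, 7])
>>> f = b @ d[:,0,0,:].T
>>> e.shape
(5, 5)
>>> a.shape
(11, 5)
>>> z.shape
(7, 37, 11)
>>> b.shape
(5, 11, 37, 23, 2)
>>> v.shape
(2, 23, 37, 11, 5)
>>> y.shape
(5, 7)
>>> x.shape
(23, 5)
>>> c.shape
(7,)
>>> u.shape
(37, 5, 2, 5)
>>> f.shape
(5, 11, 37, 23, 5)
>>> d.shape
(5, 23, 37, 2)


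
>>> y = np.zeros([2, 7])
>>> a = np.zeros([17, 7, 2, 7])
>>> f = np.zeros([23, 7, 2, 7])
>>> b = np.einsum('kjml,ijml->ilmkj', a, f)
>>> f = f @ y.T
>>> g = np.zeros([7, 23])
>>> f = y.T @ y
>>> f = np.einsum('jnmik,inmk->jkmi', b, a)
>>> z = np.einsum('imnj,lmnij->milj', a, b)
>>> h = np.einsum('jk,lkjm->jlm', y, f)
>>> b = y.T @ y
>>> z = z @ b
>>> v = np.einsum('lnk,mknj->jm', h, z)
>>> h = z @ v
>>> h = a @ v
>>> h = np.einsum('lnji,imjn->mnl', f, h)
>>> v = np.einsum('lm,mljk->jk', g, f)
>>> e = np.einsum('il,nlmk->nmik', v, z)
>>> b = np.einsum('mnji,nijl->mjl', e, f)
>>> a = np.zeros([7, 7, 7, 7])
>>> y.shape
(2, 7)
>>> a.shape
(7, 7, 7, 7)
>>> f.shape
(23, 7, 2, 17)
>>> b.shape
(7, 2, 17)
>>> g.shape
(7, 23)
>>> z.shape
(7, 17, 23, 7)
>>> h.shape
(7, 7, 23)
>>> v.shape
(2, 17)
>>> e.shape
(7, 23, 2, 7)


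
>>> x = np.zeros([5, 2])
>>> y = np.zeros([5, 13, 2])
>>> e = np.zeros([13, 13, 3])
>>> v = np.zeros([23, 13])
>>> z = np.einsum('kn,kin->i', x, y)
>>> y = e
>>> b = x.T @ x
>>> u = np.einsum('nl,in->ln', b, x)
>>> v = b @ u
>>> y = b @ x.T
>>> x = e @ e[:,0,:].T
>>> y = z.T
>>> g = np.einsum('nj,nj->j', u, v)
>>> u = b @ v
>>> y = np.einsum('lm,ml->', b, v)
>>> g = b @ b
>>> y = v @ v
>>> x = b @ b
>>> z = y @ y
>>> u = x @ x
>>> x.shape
(2, 2)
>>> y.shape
(2, 2)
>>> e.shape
(13, 13, 3)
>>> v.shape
(2, 2)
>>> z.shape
(2, 2)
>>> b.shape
(2, 2)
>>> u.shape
(2, 2)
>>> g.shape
(2, 2)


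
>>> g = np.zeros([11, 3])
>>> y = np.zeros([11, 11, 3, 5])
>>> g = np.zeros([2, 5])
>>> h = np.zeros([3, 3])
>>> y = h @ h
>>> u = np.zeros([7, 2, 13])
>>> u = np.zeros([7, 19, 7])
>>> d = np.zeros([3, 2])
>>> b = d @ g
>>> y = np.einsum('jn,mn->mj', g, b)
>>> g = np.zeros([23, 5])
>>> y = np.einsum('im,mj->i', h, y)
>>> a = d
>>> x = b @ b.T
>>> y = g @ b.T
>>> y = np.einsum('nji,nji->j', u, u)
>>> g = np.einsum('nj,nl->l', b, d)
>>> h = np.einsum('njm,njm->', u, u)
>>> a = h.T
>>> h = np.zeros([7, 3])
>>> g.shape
(2,)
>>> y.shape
(19,)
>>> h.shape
(7, 3)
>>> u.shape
(7, 19, 7)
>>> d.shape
(3, 2)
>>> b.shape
(3, 5)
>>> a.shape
()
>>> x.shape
(3, 3)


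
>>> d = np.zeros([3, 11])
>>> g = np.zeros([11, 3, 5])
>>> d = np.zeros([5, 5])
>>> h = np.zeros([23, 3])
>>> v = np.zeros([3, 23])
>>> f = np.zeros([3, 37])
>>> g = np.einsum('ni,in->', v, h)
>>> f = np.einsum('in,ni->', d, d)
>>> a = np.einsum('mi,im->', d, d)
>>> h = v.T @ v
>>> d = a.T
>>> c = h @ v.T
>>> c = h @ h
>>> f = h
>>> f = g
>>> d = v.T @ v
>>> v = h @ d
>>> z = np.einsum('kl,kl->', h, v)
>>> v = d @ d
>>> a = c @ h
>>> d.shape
(23, 23)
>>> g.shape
()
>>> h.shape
(23, 23)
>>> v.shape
(23, 23)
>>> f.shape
()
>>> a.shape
(23, 23)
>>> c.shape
(23, 23)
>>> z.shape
()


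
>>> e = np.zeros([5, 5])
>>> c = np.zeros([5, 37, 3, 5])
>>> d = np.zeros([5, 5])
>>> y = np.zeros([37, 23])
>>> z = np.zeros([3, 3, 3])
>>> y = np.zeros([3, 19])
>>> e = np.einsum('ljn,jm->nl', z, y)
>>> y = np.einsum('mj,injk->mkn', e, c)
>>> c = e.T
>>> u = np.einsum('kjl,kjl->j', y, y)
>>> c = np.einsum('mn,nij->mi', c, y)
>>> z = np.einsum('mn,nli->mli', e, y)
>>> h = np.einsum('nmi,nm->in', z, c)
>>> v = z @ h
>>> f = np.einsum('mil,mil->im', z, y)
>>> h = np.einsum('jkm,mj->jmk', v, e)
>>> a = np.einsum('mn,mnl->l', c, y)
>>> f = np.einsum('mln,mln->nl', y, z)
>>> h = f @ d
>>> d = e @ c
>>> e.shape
(3, 3)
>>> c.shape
(3, 5)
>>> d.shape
(3, 5)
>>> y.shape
(3, 5, 37)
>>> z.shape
(3, 5, 37)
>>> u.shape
(5,)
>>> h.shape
(37, 5)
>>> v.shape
(3, 5, 3)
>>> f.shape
(37, 5)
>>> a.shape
(37,)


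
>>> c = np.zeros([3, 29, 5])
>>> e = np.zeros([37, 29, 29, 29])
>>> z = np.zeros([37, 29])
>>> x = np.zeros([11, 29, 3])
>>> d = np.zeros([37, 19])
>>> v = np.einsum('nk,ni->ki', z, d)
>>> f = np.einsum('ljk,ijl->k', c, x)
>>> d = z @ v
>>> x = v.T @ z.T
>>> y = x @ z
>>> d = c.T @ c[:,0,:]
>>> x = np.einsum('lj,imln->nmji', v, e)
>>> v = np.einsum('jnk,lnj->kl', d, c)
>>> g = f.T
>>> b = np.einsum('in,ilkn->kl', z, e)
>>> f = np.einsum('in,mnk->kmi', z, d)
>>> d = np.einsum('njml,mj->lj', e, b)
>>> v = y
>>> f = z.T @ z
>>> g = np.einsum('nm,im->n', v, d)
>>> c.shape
(3, 29, 5)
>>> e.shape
(37, 29, 29, 29)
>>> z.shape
(37, 29)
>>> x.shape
(29, 29, 19, 37)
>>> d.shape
(29, 29)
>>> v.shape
(19, 29)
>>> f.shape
(29, 29)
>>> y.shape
(19, 29)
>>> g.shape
(19,)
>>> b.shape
(29, 29)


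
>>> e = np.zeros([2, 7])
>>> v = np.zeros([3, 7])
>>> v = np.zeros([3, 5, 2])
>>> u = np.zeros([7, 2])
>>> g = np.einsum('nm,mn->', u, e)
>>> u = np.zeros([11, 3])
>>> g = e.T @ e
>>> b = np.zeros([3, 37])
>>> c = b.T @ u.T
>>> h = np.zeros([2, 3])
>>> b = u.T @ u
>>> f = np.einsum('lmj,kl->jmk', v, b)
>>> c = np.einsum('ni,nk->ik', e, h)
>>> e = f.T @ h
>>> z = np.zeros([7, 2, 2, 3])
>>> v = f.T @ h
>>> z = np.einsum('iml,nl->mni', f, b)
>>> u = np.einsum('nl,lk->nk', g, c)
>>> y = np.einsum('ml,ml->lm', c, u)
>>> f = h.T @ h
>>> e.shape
(3, 5, 3)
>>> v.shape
(3, 5, 3)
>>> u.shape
(7, 3)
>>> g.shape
(7, 7)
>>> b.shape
(3, 3)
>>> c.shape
(7, 3)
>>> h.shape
(2, 3)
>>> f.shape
(3, 3)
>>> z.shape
(5, 3, 2)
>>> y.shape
(3, 7)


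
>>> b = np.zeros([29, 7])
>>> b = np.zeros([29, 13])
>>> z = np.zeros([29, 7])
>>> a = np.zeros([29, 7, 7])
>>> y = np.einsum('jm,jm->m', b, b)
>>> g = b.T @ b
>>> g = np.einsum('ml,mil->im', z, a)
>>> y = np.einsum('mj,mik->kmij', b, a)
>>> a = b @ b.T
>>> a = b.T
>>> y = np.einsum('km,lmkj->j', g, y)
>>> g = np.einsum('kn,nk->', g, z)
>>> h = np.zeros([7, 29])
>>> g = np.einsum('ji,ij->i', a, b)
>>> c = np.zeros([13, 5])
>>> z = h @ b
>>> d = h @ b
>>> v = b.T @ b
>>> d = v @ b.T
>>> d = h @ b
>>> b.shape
(29, 13)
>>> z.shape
(7, 13)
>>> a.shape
(13, 29)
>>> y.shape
(13,)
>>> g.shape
(29,)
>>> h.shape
(7, 29)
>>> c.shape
(13, 5)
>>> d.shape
(7, 13)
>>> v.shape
(13, 13)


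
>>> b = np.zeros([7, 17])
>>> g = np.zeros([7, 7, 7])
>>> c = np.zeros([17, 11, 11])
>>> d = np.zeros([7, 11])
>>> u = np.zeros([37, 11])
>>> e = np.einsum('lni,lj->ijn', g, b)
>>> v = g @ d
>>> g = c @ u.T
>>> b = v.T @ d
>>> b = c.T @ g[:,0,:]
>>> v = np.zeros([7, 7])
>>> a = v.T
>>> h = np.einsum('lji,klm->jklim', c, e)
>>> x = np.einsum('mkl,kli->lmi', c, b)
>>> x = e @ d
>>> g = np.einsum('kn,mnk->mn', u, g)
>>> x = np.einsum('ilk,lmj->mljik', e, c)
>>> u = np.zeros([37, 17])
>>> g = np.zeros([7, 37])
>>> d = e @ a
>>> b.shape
(11, 11, 37)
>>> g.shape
(7, 37)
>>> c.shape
(17, 11, 11)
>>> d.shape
(7, 17, 7)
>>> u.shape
(37, 17)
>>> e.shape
(7, 17, 7)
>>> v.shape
(7, 7)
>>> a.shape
(7, 7)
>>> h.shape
(11, 7, 17, 11, 7)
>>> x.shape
(11, 17, 11, 7, 7)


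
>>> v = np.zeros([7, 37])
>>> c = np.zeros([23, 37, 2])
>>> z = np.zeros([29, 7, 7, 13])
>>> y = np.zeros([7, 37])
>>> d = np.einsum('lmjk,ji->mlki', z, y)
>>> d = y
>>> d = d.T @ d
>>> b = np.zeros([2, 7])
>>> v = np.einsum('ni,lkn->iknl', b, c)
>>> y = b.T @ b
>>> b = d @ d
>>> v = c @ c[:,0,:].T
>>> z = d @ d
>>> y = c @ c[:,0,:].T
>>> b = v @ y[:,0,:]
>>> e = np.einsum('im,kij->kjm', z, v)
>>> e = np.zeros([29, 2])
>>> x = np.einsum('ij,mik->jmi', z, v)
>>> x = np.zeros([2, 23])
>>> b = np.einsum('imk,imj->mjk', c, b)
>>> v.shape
(23, 37, 23)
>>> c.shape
(23, 37, 2)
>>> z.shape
(37, 37)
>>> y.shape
(23, 37, 23)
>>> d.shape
(37, 37)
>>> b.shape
(37, 23, 2)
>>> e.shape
(29, 2)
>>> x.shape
(2, 23)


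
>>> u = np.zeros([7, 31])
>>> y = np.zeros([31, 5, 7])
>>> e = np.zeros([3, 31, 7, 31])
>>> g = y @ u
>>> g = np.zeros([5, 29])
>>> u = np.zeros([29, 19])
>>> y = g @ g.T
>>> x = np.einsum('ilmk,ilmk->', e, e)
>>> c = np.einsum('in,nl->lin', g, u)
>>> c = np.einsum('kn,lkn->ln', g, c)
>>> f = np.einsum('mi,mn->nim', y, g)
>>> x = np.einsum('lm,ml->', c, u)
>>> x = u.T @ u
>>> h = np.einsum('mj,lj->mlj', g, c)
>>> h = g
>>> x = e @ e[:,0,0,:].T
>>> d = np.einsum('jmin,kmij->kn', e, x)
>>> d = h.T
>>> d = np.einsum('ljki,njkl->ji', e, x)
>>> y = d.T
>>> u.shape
(29, 19)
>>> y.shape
(31, 31)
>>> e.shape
(3, 31, 7, 31)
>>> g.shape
(5, 29)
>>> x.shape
(3, 31, 7, 3)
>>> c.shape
(19, 29)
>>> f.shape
(29, 5, 5)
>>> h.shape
(5, 29)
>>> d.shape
(31, 31)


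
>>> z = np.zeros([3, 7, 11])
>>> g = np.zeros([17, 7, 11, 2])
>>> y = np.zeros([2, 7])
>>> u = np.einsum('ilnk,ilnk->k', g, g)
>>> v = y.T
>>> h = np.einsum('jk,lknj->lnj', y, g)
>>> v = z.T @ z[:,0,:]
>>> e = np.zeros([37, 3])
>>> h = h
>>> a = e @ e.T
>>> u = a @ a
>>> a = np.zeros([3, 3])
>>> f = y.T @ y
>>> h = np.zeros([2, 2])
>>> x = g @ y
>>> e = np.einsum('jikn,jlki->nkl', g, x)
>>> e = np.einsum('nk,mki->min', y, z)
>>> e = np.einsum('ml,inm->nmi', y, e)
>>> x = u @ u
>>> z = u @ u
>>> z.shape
(37, 37)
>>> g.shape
(17, 7, 11, 2)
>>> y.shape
(2, 7)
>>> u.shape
(37, 37)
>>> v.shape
(11, 7, 11)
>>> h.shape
(2, 2)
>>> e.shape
(11, 2, 3)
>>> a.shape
(3, 3)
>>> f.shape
(7, 7)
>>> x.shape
(37, 37)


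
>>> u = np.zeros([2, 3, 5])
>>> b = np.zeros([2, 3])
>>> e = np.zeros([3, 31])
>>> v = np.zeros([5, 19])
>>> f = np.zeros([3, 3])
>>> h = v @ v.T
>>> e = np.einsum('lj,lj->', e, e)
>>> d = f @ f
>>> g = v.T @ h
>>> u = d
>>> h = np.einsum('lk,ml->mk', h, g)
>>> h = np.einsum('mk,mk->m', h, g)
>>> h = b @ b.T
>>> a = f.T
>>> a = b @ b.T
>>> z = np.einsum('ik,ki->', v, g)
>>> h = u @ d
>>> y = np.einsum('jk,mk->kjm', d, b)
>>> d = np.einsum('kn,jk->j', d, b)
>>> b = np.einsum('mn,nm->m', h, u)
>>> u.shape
(3, 3)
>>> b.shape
(3,)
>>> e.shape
()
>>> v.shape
(5, 19)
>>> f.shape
(3, 3)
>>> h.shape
(3, 3)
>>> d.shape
(2,)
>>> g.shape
(19, 5)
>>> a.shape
(2, 2)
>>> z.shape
()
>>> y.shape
(3, 3, 2)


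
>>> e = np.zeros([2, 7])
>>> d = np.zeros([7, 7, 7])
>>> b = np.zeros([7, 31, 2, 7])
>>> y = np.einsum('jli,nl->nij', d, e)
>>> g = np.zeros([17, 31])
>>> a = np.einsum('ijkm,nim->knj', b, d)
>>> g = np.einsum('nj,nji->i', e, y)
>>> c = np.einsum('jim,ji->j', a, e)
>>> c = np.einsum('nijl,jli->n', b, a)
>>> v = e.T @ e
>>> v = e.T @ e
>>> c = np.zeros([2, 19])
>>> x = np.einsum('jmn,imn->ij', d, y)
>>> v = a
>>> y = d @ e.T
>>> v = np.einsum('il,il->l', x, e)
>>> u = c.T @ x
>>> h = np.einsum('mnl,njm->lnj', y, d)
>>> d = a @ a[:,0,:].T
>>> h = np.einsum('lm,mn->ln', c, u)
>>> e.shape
(2, 7)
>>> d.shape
(2, 7, 2)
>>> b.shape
(7, 31, 2, 7)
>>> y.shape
(7, 7, 2)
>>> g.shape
(7,)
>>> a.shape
(2, 7, 31)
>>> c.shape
(2, 19)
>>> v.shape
(7,)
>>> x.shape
(2, 7)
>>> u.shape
(19, 7)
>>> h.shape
(2, 7)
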